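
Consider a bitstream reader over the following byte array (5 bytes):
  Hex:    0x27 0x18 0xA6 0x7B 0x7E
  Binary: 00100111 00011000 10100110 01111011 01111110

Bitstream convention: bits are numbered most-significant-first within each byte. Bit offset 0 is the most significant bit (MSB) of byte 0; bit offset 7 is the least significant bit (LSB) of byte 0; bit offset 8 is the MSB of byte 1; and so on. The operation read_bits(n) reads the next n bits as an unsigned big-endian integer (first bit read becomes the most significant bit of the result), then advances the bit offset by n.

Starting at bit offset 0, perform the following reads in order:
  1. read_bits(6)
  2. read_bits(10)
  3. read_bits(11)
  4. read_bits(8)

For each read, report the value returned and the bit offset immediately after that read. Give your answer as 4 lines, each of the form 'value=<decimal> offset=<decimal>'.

Read 1: bits[0:6] width=6 -> value=9 (bin 001001); offset now 6 = byte 0 bit 6; 34 bits remain
Read 2: bits[6:16] width=10 -> value=792 (bin 1100011000); offset now 16 = byte 2 bit 0; 24 bits remain
Read 3: bits[16:27] width=11 -> value=1331 (bin 10100110011); offset now 27 = byte 3 bit 3; 13 bits remain
Read 4: bits[27:35] width=8 -> value=219 (bin 11011011); offset now 35 = byte 4 bit 3; 5 bits remain

Answer: value=9 offset=6
value=792 offset=16
value=1331 offset=27
value=219 offset=35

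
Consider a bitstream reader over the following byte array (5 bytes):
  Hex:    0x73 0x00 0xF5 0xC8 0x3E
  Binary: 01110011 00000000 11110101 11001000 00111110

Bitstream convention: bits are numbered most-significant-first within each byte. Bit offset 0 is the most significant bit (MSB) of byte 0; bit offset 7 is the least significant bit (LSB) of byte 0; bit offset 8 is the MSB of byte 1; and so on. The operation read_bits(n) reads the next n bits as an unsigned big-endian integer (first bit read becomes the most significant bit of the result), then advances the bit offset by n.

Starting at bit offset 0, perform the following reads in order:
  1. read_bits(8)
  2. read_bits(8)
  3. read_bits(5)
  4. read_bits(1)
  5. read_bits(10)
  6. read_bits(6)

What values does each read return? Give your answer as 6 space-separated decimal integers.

Answer: 115 0 30 1 456 15

Derivation:
Read 1: bits[0:8] width=8 -> value=115 (bin 01110011); offset now 8 = byte 1 bit 0; 32 bits remain
Read 2: bits[8:16] width=8 -> value=0 (bin 00000000); offset now 16 = byte 2 bit 0; 24 bits remain
Read 3: bits[16:21] width=5 -> value=30 (bin 11110); offset now 21 = byte 2 bit 5; 19 bits remain
Read 4: bits[21:22] width=1 -> value=1 (bin 1); offset now 22 = byte 2 bit 6; 18 bits remain
Read 5: bits[22:32] width=10 -> value=456 (bin 0111001000); offset now 32 = byte 4 bit 0; 8 bits remain
Read 6: bits[32:38] width=6 -> value=15 (bin 001111); offset now 38 = byte 4 bit 6; 2 bits remain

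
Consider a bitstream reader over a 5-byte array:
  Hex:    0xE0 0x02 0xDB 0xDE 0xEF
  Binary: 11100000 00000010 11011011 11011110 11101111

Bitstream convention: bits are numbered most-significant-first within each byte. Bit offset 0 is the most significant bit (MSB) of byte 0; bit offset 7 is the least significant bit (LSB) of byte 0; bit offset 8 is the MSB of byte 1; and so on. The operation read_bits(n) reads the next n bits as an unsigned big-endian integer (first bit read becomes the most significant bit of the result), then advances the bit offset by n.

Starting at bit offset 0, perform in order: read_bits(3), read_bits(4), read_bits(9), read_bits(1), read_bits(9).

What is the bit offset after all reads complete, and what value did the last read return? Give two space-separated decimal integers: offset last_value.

Answer: 26 367

Derivation:
Read 1: bits[0:3] width=3 -> value=7 (bin 111); offset now 3 = byte 0 bit 3; 37 bits remain
Read 2: bits[3:7] width=4 -> value=0 (bin 0000); offset now 7 = byte 0 bit 7; 33 bits remain
Read 3: bits[7:16] width=9 -> value=2 (bin 000000010); offset now 16 = byte 2 bit 0; 24 bits remain
Read 4: bits[16:17] width=1 -> value=1 (bin 1); offset now 17 = byte 2 bit 1; 23 bits remain
Read 5: bits[17:26] width=9 -> value=367 (bin 101101111); offset now 26 = byte 3 bit 2; 14 bits remain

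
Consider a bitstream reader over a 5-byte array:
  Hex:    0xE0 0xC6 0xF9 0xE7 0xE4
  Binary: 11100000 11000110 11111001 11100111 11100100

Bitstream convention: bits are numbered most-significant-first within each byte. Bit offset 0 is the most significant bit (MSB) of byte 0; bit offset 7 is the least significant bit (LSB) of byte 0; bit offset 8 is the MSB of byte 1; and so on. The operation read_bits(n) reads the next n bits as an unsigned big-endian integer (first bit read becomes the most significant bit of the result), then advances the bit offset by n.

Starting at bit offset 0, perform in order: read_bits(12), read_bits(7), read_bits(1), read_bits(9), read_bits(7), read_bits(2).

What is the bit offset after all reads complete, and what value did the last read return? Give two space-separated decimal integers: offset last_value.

Read 1: bits[0:12] width=12 -> value=3596 (bin 111000001100); offset now 12 = byte 1 bit 4; 28 bits remain
Read 2: bits[12:19] width=7 -> value=55 (bin 0110111); offset now 19 = byte 2 bit 3; 21 bits remain
Read 3: bits[19:20] width=1 -> value=1 (bin 1); offset now 20 = byte 2 bit 4; 20 bits remain
Read 4: bits[20:29] width=9 -> value=316 (bin 100111100); offset now 29 = byte 3 bit 5; 11 bits remain
Read 5: bits[29:36] width=7 -> value=126 (bin 1111110); offset now 36 = byte 4 bit 4; 4 bits remain
Read 6: bits[36:38] width=2 -> value=1 (bin 01); offset now 38 = byte 4 bit 6; 2 bits remain

Answer: 38 1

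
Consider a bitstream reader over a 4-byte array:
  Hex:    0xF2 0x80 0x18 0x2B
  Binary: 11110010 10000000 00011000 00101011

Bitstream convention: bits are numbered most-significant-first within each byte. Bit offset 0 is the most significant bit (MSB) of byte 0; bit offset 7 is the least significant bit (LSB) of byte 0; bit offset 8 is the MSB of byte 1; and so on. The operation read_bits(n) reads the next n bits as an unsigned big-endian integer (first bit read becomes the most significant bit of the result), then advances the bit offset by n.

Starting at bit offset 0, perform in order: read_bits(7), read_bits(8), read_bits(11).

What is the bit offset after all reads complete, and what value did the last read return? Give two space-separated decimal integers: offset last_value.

Read 1: bits[0:7] width=7 -> value=121 (bin 1111001); offset now 7 = byte 0 bit 7; 25 bits remain
Read 2: bits[7:15] width=8 -> value=64 (bin 01000000); offset now 15 = byte 1 bit 7; 17 bits remain
Read 3: bits[15:26] width=11 -> value=96 (bin 00001100000); offset now 26 = byte 3 bit 2; 6 bits remain

Answer: 26 96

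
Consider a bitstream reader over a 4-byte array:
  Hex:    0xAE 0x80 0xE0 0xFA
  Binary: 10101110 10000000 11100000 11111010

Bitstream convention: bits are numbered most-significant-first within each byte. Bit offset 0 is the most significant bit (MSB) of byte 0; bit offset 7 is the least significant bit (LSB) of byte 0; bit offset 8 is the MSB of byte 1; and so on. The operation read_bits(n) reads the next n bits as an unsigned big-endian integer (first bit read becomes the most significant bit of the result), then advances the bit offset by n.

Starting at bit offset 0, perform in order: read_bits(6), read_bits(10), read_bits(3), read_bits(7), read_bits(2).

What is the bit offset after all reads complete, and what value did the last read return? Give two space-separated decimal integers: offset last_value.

Answer: 28 3

Derivation:
Read 1: bits[0:6] width=6 -> value=43 (bin 101011); offset now 6 = byte 0 bit 6; 26 bits remain
Read 2: bits[6:16] width=10 -> value=640 (bin 1010000000); offset now 16 = byte 2 bit 0; 16 bits remain
Read 3: bits[16:19] width=3 -> value=7 (bin 111); offset now 19 = byte 2 bit 3; 13 bits remain
Read 4: bits[19:26] width=7 -> value=3 (bin 0000011); offset now 26 = byte 3 bit 2; 6 bits remain
Read 5: bits[26:28] width=2 -> value=3 (bin 11); offset now 28 = byte 3 bit 4; 4 bits remain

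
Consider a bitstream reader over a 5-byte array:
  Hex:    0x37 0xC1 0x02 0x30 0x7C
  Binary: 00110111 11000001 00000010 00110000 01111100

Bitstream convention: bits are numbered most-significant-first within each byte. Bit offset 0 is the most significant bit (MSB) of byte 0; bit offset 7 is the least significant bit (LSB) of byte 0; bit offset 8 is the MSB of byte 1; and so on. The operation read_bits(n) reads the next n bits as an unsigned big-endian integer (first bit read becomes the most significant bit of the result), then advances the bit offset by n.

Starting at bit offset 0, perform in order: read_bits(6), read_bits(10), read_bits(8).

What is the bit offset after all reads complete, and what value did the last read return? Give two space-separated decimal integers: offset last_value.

Read 1: bits[0:6] width=6 -> value=13 (bin 001101); offset now 6 = byte 0 bit 6; 34 bits remain
Read 2: bits[6:16] width=10 -> value=961 (bin 1111000001); offset now 16 = byte 2 bit 0; 24 bits remain
Read 3: bits[16:24] width=8 -> value=2 (bin 00000010); offset now 24 = byte 3 bit 0; 16 bits remain

Answer: 24 2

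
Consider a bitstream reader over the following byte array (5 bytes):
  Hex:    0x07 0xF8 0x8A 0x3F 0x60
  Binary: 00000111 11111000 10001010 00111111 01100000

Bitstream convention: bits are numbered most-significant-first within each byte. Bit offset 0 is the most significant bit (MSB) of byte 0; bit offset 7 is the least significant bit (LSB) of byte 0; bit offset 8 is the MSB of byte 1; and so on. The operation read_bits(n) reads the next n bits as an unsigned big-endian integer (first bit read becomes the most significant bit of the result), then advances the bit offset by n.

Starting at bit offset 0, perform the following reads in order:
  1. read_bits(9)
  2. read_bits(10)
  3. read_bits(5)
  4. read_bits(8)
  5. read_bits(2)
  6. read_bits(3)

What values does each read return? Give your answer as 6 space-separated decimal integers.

Answer: 15 964 10 63 1 4

Derivation:
Read 1: bits[0:9] width=9 -> value=15 (bin 000001111); offset now 9 = byte 1 bit 1; 31 bits remain
Read 2: bits[9:19] width=10 -> value=964 (bin 1111000100); offset now 19 = byte 2 bit 3; 21 bits remain
Read 3: bits[19:24] width=5 -> value=10 (bin 01010); offset now 24 = byte 3 bit 0; 16 bits remain
Read 4: bits[24:32] width=8 -> value=63 (bin 00111111); offset now 32 = byte 4 bit 0; 8 bits remain
Read 5: bits[32:34] width=2 -> value=1 (bin 01); offset now 34 = byte 4 bit 2; 6 bits remain
Read 6: bits[34:37] width=3 -> value=4 (bin 100); offset now 37 = byte 4 bit 5; 3 bits remain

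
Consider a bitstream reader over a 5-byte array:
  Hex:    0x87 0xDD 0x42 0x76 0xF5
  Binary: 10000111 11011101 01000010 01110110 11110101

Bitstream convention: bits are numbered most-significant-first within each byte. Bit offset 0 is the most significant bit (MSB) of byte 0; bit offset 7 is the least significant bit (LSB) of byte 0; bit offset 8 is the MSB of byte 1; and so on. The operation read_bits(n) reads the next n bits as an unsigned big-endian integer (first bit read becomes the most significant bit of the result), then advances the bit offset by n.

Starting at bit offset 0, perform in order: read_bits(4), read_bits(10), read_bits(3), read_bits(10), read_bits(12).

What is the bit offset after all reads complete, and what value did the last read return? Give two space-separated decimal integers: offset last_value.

Read 1: bits[0:4] width=4 -> value=8 (bin 1000); offset now 4 = byte 0 bit 4; 36 bits remain
Read 2: bits[4:14] width=10 -> value=503 (bin 0111110111); offset now 14 = byte 1 bit 6; 26 bits remain
Read 3: bits[14:17] width=3 -> value=2 (bin 010); offset now 17 = byte 2 bit 1; 23 bits remain
Read 4: bits[17:27] width=10 -> value=531 (bin 1000010011); offset now 27 = byte 3 bit 3; 13 bits remain
Read 5: bits[27:39] width=12 -> value=2938 (bin 101101111010); offset now 39 = byte 4 bit 7; 1 bits remain

Answer: 39 2938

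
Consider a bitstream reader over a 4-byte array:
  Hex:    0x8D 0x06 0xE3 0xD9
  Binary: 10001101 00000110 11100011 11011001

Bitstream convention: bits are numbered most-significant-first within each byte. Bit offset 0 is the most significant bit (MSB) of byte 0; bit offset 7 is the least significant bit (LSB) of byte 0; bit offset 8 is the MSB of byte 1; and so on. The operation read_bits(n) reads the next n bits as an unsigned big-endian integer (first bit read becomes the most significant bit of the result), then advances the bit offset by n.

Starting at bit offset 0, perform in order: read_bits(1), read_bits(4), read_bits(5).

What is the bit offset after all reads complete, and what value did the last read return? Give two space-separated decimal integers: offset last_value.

Answer: 10 20

Derivation:
Read 1: bits[0:1] width=1 -> value=1 (bin 1); offset now 1 = byte 0 bit 1; 31 bits remain
Read 2: bits[1:5] width=4 -> value=1 (bin 0001); offset now 5 = byte 0 bit 5; 27 bits remain
Read 3: bits[5:10] width=5 -> value=20 (bin 10100); offset now 10 = byte 1 bit 2; 22 bits remain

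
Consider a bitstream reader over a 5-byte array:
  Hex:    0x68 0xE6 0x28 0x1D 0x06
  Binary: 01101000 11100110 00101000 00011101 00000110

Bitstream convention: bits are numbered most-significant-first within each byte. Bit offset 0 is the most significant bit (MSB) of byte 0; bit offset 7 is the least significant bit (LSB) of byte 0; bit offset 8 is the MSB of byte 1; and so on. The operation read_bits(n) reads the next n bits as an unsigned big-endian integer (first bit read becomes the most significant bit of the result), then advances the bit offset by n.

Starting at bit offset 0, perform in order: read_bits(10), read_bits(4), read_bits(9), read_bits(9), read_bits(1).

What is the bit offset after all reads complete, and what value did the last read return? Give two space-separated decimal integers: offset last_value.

Read 1: bits[0:10] width=10 -> value=419 (bin 0110100011); offset now 10 = byte 1 bit 2; 30 bits remain
Read 2: bits[10:14] width=4 -> value=9 (bin 1001); offset now 14 = byte 1 bit 6; 26 bits remain
Read 3: bits[14:23] width=9 -> value=276 (bin 100010100); offset now 23 = byte 2 bit 7; 17 bits remain
Read 4: bits[23:32] width=9 -> value=29 (bin 000011101); offset now 32 = byte 4 bit 0; 8 bits remain
Read 5: bits[32:33] width=1 -> value=0 (bin 0); offset now 33 = byte 4 bit 1; 7 bits remain

Answer: 33 0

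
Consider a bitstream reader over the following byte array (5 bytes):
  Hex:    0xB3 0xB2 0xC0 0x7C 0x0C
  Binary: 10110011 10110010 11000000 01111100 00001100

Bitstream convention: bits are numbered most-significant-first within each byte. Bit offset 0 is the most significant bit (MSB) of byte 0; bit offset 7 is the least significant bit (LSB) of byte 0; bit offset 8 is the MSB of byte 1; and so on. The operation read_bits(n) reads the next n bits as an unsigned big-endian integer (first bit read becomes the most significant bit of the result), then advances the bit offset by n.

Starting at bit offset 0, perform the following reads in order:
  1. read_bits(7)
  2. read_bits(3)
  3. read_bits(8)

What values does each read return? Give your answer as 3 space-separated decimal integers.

Answer: 89 6 203

Derivation:
Read 1: bits[0:7] width=7 -> value=89 (bin 1011001); offset now 7 = byte 0 bit 7; 33 bits remain
Read 2: bits[7:10] width=3 -> value=6 (bin 110); offset now 10 = byte 1 bit 2; 30 bits remain
Read 3: bits[10:18] width=8 -> value=203 (bin 11001011); offset now 18 = byte 2 bit 2; 22 bits remain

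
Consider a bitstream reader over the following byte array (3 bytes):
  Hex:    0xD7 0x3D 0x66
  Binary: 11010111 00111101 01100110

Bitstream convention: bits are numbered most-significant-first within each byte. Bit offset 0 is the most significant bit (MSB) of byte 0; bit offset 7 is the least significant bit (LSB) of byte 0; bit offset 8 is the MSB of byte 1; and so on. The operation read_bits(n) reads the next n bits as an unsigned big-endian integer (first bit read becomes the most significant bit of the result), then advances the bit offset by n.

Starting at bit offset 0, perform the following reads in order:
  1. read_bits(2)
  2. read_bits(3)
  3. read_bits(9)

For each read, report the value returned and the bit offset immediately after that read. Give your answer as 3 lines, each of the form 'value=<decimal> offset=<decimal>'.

Read 1: bits[0:2] width=2 -> value=3 (bin 11); offset now 2 = byte 0 bit 2; 22 bits remain
Read 2: bits[2:5] width=3 -> value=2 (bin 010); offset now 5 = byte 0 bit 5; 19 bits remain
Read 3: bits[5:14] width=9 -> value=463 (bin 111001111); offset now 14 = byte 1 bit 6; 10 bits remain

Answer: value=3 offset=2
value=2 offset=5
value=463 offset=14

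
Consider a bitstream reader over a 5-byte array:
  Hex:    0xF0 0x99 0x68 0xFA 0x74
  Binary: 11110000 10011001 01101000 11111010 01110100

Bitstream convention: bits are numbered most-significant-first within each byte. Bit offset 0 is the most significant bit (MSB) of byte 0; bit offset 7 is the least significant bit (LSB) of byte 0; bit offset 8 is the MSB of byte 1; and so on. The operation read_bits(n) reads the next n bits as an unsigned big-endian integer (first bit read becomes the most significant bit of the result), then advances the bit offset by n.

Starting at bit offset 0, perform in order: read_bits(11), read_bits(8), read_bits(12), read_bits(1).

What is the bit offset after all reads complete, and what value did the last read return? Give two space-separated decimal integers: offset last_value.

Answer: 32 0

Derivation:
Read 1: bits[0:11] width=11 -> value=1924 (bin 11110000100); offset now 11 = byte 1 bit 3; 29 bits remain
Read 2: bits[11:19] width=8 -> value=203 (bin 11001011); offset now 19 = byte 2 bit 3; 21 bits remain
Read 3: bits[19:31] width=12 -> value=1149 (bin 010001111101); offset now 31 = byte 3 bit 7; 9 bits remain
Read 4: bits[31:32] width=1 -> value=0 (bin 0); offset now 32 = byte 4 bit 0; 8 bits remain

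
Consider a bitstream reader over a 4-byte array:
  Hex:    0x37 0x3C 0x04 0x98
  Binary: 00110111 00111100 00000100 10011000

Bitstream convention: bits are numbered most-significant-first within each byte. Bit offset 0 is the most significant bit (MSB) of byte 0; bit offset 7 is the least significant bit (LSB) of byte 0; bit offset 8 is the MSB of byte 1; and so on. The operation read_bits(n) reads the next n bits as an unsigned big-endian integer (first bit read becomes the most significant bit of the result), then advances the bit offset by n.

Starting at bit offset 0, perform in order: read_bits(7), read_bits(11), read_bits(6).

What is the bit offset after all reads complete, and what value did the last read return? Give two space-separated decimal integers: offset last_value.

Read 1: bits[0:7] width=7 -> value=27 (bin 0011011); offset now 7 = byte 0 bit 7; 25 bits remain
Read 2: bits[7:18] width=11 -> value=1264 (bin 10011110000); offset now 18 = byte 2 bit 2; 14 bits remain
Read 3: bits[18:24] width=6 -> value=4 (bin 000100); offset now 24 = byte 3 bit 0; 8 bits remain

Answer: 24 4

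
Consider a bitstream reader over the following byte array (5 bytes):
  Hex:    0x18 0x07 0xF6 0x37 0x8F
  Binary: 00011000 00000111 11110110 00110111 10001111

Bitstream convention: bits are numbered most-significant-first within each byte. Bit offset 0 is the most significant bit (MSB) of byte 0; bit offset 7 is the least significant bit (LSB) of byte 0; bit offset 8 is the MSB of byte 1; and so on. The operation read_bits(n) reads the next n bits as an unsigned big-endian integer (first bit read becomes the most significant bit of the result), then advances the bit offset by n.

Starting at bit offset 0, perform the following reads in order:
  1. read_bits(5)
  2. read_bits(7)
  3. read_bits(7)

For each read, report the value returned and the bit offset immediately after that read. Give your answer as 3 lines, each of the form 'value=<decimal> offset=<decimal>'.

Answer: value=3 offset=5
value=0 offset=12
value=63 offset=19

Derivation:
Read 1: bits[0:5] width=5 -> value=3 (bin 00011); offset now 5 = byte 0 bit 5; 35 bits remain
Read 2: bits[5:12] width=7 -> value=0 (bin 0000000); offset now 12 = byte 1 bit 4; 28 bits remain
Read 3: bits[12:19] width=7 -> value=63 (bin 0111111); offset now 19 = byte 2 bit 3; 21 bits remain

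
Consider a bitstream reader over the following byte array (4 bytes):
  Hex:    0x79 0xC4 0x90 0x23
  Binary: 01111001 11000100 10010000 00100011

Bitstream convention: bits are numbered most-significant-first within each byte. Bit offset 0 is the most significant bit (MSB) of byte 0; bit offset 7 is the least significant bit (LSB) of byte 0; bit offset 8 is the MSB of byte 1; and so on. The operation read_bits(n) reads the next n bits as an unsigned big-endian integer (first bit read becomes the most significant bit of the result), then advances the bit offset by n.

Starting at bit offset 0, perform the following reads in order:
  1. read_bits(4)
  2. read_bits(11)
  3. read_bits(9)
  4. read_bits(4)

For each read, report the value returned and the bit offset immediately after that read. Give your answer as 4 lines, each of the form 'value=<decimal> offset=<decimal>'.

Read 1: bits[0:4] width=4 -> value=7 (bin 0111); offset now 4 = byte 0 bit 4; 28 bits remain
Read 2: bits[4:15] width=11 -> value=1250 (bin 10011100010); offset now 15 = byte 1 bit 7; 17 bits remain
Read 3: bits[15:24] width=9 -> value=144 (bin 010010000); offset now 24 = byte 3 bit 0; 8 bits remain
Read 4: bits[24:28] width=4 -> value=2 (bin 0010); offset now 28 = byte 3 bit 4; 4 bits remain

Answer: value=7 offset=4
value=1250 offset=15
value=144 offset=24
value=2 offset=28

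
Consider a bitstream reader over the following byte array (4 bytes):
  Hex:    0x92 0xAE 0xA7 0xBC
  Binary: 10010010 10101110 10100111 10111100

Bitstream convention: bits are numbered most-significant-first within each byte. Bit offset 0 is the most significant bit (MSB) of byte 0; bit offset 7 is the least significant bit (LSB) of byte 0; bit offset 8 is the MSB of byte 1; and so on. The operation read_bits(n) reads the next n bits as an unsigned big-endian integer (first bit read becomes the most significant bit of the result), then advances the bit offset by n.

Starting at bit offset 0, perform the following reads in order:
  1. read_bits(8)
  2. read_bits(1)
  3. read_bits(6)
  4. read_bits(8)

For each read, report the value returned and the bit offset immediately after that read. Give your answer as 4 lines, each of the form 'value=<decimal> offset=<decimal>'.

Read 1: bits[0:8] width=8 -> value=146 (bin 10010010); offset now 8 = byte 1 bit 0; 24 bits remain
Read 2: bits[8:9] width=1 -> value=1 (bin 1); offset now 9 = byte 1 bit 1; 23 bits remain
Read 3: bits[9:15] width=6 -> value=23 (bin 010111); offset now 15 = byte 1 bit 7; 17 bits remain
Read 4: bits[15:23] width=8 -> value=83 (bin 01010011); offset now 23 = byte 2 bit 7; 9 bits remain

Answer: value=146 offset=8
value=1 offset=9
value=23 offset=15
value=83 offset=23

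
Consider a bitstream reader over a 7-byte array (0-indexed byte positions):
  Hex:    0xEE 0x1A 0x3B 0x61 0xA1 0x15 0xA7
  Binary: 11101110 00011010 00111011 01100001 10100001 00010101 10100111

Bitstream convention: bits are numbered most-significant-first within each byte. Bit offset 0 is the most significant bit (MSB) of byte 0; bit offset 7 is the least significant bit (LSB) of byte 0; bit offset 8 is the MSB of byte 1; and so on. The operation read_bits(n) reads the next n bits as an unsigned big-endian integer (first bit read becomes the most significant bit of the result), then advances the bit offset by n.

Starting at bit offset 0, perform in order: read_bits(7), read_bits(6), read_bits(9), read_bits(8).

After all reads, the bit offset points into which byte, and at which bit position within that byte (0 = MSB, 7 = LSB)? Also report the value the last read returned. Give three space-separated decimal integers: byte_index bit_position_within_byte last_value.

Answer: 3 6 216

Derivation:
Read 1: bits[0:7] width=7 -> value=119 (bin 1110111); offset now 7 = byte 0 bit 7; 49 bits remain
Read 2: bits[7:13] width=6 -> value=3 (bin 000011); offset now 13 = byte 1 bit 5; 43 bits remain
Read 3: bits[13:22] width=9 -> value=142 (bin 010001110); offset now 22 = byte 2 bit 6; 34 bits remain
Read 4: bits[22:30] width=8 -> value=216 (bin 11011000); offset now 30 = byte 3 bit 6; 26 bits remain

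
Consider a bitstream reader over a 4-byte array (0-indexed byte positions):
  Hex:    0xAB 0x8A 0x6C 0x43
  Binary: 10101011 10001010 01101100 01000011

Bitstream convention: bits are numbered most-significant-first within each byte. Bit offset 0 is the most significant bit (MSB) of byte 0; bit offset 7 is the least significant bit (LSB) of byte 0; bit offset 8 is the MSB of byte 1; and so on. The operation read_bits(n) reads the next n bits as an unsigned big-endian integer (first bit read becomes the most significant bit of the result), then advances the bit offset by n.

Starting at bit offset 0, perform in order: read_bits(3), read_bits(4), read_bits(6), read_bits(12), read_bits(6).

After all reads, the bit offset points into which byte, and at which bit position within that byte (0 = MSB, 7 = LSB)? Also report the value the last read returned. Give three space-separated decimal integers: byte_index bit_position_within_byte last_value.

Read 1: bits[0:3] width=3 -> value=5 (bin 101); offset now 3 = byte 0 bit 3; 29 bits remain
Read 2: bits[3:7] width=4 -> value=5 (bin 0101); offset now 7 = byte 0 bit 7; 25 bits remain
Read 3: bits[7:13] width=6 -> value=49 (bin 110001); offset now 13 = byte 1 bit 5; 19 bits remain
Read 4: bits[13:25] width=12 -> value=1240 (bin 010011011000); offset now 25 = byte 3 bit 1; 7 bits remain
Read 5: bits[25:31] width=6 -> value=33 (bin 100001); offset now 31 = byte 3 bit 7; 1 bits remain

Answer: 3 7 33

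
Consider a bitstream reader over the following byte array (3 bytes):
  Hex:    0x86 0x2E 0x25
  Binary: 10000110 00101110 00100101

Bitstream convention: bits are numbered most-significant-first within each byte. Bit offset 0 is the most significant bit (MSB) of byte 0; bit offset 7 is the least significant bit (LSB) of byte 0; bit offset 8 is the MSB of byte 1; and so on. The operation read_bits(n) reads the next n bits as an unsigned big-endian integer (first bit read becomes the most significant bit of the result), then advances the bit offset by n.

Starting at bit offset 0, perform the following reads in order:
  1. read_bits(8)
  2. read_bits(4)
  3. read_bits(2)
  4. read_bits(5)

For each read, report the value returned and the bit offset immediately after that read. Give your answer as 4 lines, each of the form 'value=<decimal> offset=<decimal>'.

Answer: value=134 offset=8
value=2 offset=12
value=3 offset=14
value=17 offset=19

Derivation:
Read 1: bits[0:8] width=8 -> value=134 (bin 10000110); offset now 8 = byte 1 bit 0; 16 bits remain
Read 2: bits[8:12] width=4 -> value=2 (bin 0010); offset now 12 = byte 1 bit 4; 12 bits remain
Read 3: bits[12:14] width=2 -> value=3 (bin 11); offset now 14 = byte 1 bit 6; 10 bits remain
Read 4: bits[14:19] width=5 -> value=17 (bin 10001); offset now 19 = byte 2 bit 3; 5 bits remain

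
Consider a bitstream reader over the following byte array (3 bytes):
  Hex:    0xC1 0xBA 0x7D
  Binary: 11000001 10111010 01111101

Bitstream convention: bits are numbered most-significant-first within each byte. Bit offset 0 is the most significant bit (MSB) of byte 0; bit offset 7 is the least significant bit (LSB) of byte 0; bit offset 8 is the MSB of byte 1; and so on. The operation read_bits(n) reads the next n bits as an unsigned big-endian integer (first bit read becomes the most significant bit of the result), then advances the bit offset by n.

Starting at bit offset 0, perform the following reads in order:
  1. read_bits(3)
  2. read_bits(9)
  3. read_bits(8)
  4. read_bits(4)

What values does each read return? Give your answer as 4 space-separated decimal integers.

Answer: 6 27 167 13

Derivation:
Read 1: bits[0:3] width=3 -> value=6 (bin 110); offset now 3 = byte 0 bit 3; 21 bits remain
Read 2: bits[3:12] width=9 -> value=27 (bin 000011011); offset now 12 = byte 1 bit 4; 12 bits remain
Read 3: bits[12:20] width=8 -> value=167 (bin 10100111); offset now 20 = byte 2 bit 4; 4 bits remain
Read 4: bits[20:24] width=4 -> value=13 (bin 1101); offset now 24 = byte 3 bit 0; 0 bits remain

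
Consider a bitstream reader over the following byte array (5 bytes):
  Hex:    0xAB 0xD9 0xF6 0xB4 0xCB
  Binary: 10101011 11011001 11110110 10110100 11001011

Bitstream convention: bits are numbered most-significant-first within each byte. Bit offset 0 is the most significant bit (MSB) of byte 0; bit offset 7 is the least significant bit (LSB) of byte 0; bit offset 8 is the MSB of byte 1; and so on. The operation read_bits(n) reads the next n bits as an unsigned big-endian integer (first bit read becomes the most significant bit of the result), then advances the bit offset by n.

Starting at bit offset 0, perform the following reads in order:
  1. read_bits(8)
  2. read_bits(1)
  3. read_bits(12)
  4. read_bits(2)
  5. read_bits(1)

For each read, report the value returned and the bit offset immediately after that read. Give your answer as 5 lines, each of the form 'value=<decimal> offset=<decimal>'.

Answer: value=171 offset=8
value=1 offset=9
value=2878 offset=21
value=3 offset=23
value=0 offset=24

Derivation:
Read 1: bits[0:8] width=8 -> value=171 (bin 10101011); offset now 8 = byte 1 bit 0; 32 bits remain
Read 2: bits[8:9] width=1 -> value=1 (bin 1); offset now 9 = byte 1 bit 1; 31 bits remain
Read 3: bits[9:21] width=12 -> value=2878 (bin 101100111110); offset now 21 = byte 2 bit 5; 19 bits remain
Read 4: bits[21:23] width=2 -> value=3 (bin 11); offset now 23 = byte 2 bit 7; 17 bits remain
Read 5: bits[23:24] width=1 -> value=0 (bin 0); offset now 24 = byte 3 bit 0; 16 bits remain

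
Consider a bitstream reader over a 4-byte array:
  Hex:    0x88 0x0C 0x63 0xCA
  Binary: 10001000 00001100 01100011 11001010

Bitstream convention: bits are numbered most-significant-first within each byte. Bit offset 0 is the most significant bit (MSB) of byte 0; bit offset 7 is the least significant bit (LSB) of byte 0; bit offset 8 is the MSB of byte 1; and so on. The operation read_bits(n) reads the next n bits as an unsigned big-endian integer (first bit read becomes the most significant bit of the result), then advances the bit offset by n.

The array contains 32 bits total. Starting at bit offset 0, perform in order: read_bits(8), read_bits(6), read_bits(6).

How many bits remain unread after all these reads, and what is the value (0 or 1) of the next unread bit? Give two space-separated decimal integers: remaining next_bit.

Read 1: bits[0:8] width=8 -> value=136 (bin 10001000); offset now 8 = byte 1 bit 0; 24 bits remain
Read 2: bits[8:14] width=6 -> value=3 (bin 000011); offset now 14 = byte 1 bit 6; 18 bits remain
Read 3: bits[14:20] width=6 -> value=6 (bin 000110); offset now 20 = byte 2 bit 4; 12 bits remain

Answer: 12 0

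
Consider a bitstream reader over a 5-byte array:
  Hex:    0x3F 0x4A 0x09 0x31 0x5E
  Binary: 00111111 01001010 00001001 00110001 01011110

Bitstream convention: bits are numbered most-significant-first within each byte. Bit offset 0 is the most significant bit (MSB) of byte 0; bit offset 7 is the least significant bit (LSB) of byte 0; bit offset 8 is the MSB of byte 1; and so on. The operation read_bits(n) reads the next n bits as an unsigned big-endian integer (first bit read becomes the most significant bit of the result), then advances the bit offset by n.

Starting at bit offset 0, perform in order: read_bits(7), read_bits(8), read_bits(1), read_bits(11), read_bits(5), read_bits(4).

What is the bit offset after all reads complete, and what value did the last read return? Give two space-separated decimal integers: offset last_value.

Read 1: bits[0:7] width=7 -> value=31 (bin 0011111); offset now 7 = byte 0 bit 7; 33 bits remain
Read 2: bits[7:15] width=8 -> value=165 (bin 10100101); offset now 15 = byte 1 bit 7; 25 bits remain
Read 3: bits[15:16] width=1 -> value=0 (bin 0); offset now 16 = byte 2 bit 0; 24 bits remain
Read 4: bits[16:27] width=11 -> value=73 (bin 00001001001); offset now 27 = byte 3 bit 3; 13 bits remain
Read 5: bits[27:32] width=5 -> value=17 (bin 10001); offset now 32 = byte 4 bit 0; 8 bits remain
Read 6: bits[32:36] width=4 -> value=5 (bin 0101); offset now 36 = byte 4 bit 4; 4 bits remain

Answer: 36 5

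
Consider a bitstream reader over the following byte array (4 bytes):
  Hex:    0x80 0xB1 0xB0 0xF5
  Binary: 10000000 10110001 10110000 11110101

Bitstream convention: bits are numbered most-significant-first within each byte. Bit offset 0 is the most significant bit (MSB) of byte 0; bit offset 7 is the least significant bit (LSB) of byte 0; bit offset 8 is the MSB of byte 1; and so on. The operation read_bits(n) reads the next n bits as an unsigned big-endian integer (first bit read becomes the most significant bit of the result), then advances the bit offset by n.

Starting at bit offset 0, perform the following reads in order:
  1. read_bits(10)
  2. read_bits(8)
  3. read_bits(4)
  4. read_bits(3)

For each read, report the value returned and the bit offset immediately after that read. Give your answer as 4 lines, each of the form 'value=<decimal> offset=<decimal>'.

Read 1: bits[0:10] width=10 -> value=514 (bin 1000000010); offset now 10 = byte 1 bit 2; 22 bits remain
Read 2: bits[10:18] width=8 -> value=198 (bin 11000110); offset now 18 = byte 2 bit 2; 14 bits remain
Read 3: bits[18:22] width=4 -> value=12 (bin 1100); offset now 22 = byte 2 bit 6; 10 bits remain
Read 4: bits[22:25] width=3 -> value=1 (bin 001); offset now 25 = byte 3 bit 1; 7 bits remain

Answer: value=514 offset=10
value=198 offset=18
value=12 offset=22
value=1 offset=25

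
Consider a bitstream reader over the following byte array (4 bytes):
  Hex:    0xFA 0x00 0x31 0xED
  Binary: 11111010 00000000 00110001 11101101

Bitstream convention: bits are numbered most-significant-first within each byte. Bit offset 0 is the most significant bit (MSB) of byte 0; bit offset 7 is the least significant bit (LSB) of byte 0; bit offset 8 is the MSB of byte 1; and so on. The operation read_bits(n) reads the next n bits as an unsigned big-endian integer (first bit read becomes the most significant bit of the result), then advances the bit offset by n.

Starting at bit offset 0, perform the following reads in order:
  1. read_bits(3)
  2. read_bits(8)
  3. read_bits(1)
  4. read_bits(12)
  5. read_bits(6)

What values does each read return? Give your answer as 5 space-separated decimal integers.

Answer: 7 208 0 49 59

Derivation:
Read 1: bits[0:3] width=3 -> value=7 (bin 111); offset now 3 = byte 0 bit 3; 29 bits remain
Read 2: bits[3:11] width=8 -> value=208 (bin 11010000); offset now 11 = byte 1 bit 3; 21 bits remain
Read 3: bits[11:12] width=1 -> value=0 (bin 0); offset now 12 = byte 1 bit 4; 20 bits remain
Read 4: bits[12:24] width=12 -> value=49 (bin 000000110001); offset now 24 = byte 3 bit 0; 8 bits remain
Read 5: bits[24:30] width=6 -> value=59 (bin 111011); offset now 30 = byte 3 bit 6; 2 bits remain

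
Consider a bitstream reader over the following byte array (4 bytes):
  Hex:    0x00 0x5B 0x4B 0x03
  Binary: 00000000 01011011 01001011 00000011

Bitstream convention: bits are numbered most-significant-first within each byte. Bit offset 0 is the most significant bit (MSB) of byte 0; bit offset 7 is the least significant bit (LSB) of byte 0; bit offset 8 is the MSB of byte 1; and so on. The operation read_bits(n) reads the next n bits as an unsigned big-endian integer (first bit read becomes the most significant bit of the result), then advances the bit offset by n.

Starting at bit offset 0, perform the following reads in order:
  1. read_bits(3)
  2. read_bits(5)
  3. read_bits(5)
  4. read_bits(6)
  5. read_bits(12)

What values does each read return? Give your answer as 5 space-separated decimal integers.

Answer: 0 0 11 26 1409

Derivation:
Read 1: bits[0:3] width=3 -> value=0 (bin 000); offset now 3 = byte 0 bit 3; 29 bits remain
Read 2: bits[3:8] width=5 -> value=0 (bin 00000); offset now 8 = byte 1 bit 0; 24 bits remain
Read 3: bits[8:13] width=5 -> value=11 (bin 01011); offset now 13 = byte 1 bit 5; 19 bits remain
Read 4: bits[13:19] width=6 -> value=26 (bin 011010); offset now 19 = byte 2 bit 3; 13 bits remain
Read 5: bits[19:31] width=12 -> value=1409 (bin 010110000001); offset now 31 = byte 3 bit 7; 1 bits remain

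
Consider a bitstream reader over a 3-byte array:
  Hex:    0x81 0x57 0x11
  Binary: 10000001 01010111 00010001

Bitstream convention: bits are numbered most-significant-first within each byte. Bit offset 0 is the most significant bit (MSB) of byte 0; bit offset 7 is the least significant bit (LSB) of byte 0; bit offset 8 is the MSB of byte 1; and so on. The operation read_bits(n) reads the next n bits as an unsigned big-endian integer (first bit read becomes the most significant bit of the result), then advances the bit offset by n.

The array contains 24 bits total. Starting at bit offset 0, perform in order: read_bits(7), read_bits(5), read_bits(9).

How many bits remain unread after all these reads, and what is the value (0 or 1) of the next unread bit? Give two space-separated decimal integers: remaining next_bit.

Read 1: bits[0:7] width=7 -> value=64 (bin 1000000); offset now 7 = byte 0 bit 7; 17 bits remain
Read 2: bits[7:12] width=5 -> value=21 (bin 10101); offset now 12 = byte 1 bit 4; 12 bits remain
Read 3: bits[12:21] width=9 -> value=226 (bin 011100010); offset now 21 = byte 2 bit 5; 3 bits remain

Answer: 3 0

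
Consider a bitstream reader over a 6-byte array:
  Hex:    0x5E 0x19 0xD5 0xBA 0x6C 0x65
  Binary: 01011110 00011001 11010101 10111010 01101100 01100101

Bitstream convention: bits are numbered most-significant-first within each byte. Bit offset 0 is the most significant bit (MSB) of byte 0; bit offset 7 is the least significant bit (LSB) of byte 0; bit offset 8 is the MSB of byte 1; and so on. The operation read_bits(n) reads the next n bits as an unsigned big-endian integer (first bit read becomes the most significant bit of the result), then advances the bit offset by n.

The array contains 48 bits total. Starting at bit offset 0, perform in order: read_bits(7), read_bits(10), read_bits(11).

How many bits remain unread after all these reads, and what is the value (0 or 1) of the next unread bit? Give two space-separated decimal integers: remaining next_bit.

Read 1: bits[0:7] width=7 -> value=47 (bin 0101111); offset now 7 = byte 0 bit 7; 41 bits remain
Read 2: bits[7:17] width=10 -> value=51 (bin 0000110011); offset now 17 = byte 2 bit 1; 31 bits remain
Read 3: bits[17:28] width=11 -> value=1371 (bin 10101011011); offset now 28 = byte 3 bit 4; 20 bits remain

Answer: 20 1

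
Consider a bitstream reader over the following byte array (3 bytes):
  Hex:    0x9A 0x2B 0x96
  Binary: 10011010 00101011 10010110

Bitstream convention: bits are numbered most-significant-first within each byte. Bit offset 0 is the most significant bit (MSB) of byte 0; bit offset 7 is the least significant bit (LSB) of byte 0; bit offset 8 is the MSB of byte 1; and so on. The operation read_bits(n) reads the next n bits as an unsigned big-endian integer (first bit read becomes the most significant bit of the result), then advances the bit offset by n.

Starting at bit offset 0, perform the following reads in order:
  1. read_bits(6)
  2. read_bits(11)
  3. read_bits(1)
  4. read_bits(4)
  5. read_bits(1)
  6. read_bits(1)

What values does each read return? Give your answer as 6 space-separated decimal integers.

Read 1: bits[0:6] width=6 -> value=38 (bin 100110); offset now 6 = byte 0 bit 6; 18 bits remain
Read 2: bits[6:17] width=11 -> value=1111 (bin 10001010111); offset now 17 = byte 2 bit 1; 7 bits remain
Read 3: bits[17:18] width=1 -> value=0 (bin 0); offset now 18 = byte 2 bit 2; 6 bits remain
Read 4: bits[18:22] width=4 -> value=5 (bin 0101); offset now 22 = byte 2 bit 6; 2 bits remain
Read 5: bits[22:23] width=1 -> value=1 (bin 1); offset now 23 = byte 2 bit 7; 1 bits remain
Read 6: bits[23:24] width=1 -> value=0 (bin 0); offset now 24 = byte 3 bit 0; 0 bits remain

Answer: 38 1111 0 5 1 0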